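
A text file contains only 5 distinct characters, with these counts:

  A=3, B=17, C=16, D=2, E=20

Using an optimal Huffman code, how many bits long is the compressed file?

121

Build the Huffman tree bottom-up:
combine D(2), A(3) → 5
combine 5, C(16) → 21
combine B(17), E(20) → 37
combine 21, 37 → 58
Each symbol's bit-cost is frequency × depth; summing gives 121 bits (equivalently 5 + 21 + 37 + 58).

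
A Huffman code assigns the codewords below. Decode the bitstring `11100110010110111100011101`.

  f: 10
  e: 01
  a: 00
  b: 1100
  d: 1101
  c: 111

Read left to right; each codeword is recognised as soon as it completes (prefix code):
  111→c | 00→a | 1100→b | 10→f | 1101→d | 111→c | 00→a | 01→e | 1101→d
Decoded message: cabfdcaed

cabfdcaed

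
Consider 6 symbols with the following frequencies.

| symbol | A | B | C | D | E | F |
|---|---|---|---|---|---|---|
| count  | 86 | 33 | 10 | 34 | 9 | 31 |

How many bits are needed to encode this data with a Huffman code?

Build the Huffman tree bottom-up:
merge E(9) and C(10): 19
merge 19 and F(31): 50
merge B(33) and D(34): 67
merge 50 and 67: 117
merge A(86) and 117: 203
Total encoded bits = sum of merged weights = 19 + 50 + 67 + 117 + 203 = 456.

456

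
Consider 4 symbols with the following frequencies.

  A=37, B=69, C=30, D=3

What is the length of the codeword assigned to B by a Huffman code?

Repeatedly merge the two smallest:
merge D(3) and C(30): 33
merge 33 and A(37): 70
merge B(69) and 70: 139
B is merged only at the final step, so code length = 1.

1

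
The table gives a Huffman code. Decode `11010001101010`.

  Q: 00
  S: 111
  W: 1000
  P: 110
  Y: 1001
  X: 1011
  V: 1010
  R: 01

Read left to right; each codeword is recognised as soon as it completes (prefix code):
  110→P | 1000→W | 110→P | 1010→V
Decoded message: PWPV

PWPV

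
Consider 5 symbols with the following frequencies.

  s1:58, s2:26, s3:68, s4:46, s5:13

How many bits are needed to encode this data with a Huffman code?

Merge the two smallest weights repeatedly:
merge s5(13) and s2(26): 39
merge 39 and s4(46): 85
merge s1(58) and s3(68): 126
merge 85 and 126: 211
The encoded length is the sum of every internal node's weight: 39 + 85 + 126 + 211 = 461 bits.

461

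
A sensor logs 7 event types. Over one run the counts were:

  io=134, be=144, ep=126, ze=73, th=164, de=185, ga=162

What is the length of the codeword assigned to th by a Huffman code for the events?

3

Build the tree from the bottom:
combine ze(73), ep(126) → 199
combine io(134), be(144) → 278
combine ga(162), th(164) → 326
combine de(185), 199 → 384
combine 278, 326 → 604
combine 384, 604 → 988
th's leaf is at depth 3, giving a 3-bit codeword.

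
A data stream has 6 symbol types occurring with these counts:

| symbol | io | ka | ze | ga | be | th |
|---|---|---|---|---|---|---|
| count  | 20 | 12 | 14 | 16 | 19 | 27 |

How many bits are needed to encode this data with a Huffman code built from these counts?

277

Greedily combine the two least-frequent nodes:
ka(12) + ze(14) → 26
ga(16) + be(19) → 35
io(20) + 26 → 46
th(27) + 35 → 62
46 + 62 → 108
The encoded length is the sum of every internal node's weight: 26 + 35 + 46 + 62 + 108 = 277 bits.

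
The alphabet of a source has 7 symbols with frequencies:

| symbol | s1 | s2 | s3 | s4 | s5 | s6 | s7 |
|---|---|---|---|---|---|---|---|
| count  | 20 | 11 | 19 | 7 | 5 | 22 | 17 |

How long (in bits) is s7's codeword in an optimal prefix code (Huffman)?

3

Build the tree from the bottom:
combine s5(5), s4(7) → 12
combine s2(11), 12 → 23
combine s7(17), s3(19) → 36
combine s1(20), s6(22) → 42
combine 23, 36 → 59
combine 42, 59 → 101
s7 sits 3 levels below the root, so its codeword is 3 bits.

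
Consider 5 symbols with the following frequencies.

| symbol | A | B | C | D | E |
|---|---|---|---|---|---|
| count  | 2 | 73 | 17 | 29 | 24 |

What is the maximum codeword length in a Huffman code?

4

Merge the two lowest-weight nodes at each step:
combine A(2), C(17) → 19
combine 19, E(24) → 43
combine D(29), 43 → 72
combine 72, B(73) → 145
Maximum depth reached is 4.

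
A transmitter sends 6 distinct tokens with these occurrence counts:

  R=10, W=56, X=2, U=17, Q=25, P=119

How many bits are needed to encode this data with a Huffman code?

Greedily combine the two least-frequent nodes:
X(2) + R(10) → 12
12 + U(17) → 29
Q(25) + 29 → 54
54 + W(56) → 110
110 + P(119) → 229
Total encoded bits = sum of merged weights = 12 + 29 + 54 + 110 + 229 = 434.

434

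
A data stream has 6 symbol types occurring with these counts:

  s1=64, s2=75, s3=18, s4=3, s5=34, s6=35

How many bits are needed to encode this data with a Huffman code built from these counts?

Merge the two smallest weights repeatedly:
combine s4(3), s3(18) → 21
combine 21, s5(34) → 55
combine s6(35), 55 → 90
combine s1(64), s2(75) → 139
combine 90, 139 → 229
Each symbol's bit-cost is frequency × depth; summing gives 534 bits (equivalently 21 + 55 + 90 + 139 + 229).

534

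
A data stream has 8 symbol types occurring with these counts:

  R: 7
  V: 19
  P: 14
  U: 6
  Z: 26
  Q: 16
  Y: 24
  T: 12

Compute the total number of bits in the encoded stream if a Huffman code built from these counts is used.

359

Greedily combine the two least-frequent nodes:
U(6) + R(7) → 13
T(12) + 13 → 25
P(14) + Q(16) → 30
V(19) + Y(24) → 43
25 + Z(26) → 51
30 + 43 → 73
51 + 73 → 124
Total encoded bits = sum of merged weights = 13 + 25 + 30 + 43 + 51 + 73 + 124 = 359.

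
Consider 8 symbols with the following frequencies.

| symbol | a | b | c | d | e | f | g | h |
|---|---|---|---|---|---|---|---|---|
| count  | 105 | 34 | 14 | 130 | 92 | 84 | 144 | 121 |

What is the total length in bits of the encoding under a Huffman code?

Greedily combine the two least-frequent nodes:
merge c(14) and b(34): 48
merge 48 and f(84): 132
merge e(92) and a(105): 197
merge h(121) and d(130): 251
merge 132 and g(144): 276
merge 197 and 251: 448
merge 276 and 448: 724
The encoded length is the sum of every internal node's weight: 48 + 132 + 197 + 251 + 276 + 448 + 724 = 2076 bits.

2076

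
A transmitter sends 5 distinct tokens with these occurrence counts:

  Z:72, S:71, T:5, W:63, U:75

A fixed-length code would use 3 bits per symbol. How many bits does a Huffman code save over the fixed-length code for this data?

Fixed-length: 3 bits × 286 symbols = 858 bits.
Huffman merges:
merge T(5) and W(63): 68
merge 68 and S(71): 139
merge Z(72) and U(75): 147
merge 139 and 147: 286
Huffman total = 68 + 139 + 147 + 286 = 640 bits.
Saving = 858 − 640 = 218 bits.

218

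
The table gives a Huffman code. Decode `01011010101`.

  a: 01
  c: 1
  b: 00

aacaaa

Read left to right; each codeword is recognised as soon as it completes (prefix code):
  01→a | 01→a | 1→c | 01→a | 01→a | 01→a
Decoded message: aacaaa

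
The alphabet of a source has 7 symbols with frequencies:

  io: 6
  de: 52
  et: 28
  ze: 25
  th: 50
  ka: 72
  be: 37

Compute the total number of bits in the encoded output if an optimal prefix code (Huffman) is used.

717

Greedily combine the two least-frequent nodes:
io(6) + ze(25) → 31
et(28) + 31 → 59
be(37) + th(50) → 87
de(52) + 59 → 111
ka(72) + 87 → 159
111 + 159 → 270
Total encoded bits = sum of merged weights = 31 + 59 + 87 + 111 + 159 + 270 = 717.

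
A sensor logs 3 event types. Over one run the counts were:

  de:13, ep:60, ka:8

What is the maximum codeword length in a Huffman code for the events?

Merge the two lowest-weight nodes at each step:
ka(8) + de(13) → 21
21 + ep(60) → 81
The first pair merged (ka, de) ends up deepest, at depth 2.

2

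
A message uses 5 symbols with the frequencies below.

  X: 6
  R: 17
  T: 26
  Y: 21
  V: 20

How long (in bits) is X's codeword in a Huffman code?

Huffman merges, smallest pair first:
combine X(6), R(17) → 23
combine V(20), Y(21) → 41
combine 23, T(26) → 49
combine 41, 49 → 90
The subtree containing X is merged 3 times, so code length = 3.

3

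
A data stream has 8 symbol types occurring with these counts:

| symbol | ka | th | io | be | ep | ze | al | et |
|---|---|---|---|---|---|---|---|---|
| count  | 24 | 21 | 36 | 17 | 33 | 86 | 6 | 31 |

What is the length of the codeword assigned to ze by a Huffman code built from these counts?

Repeatedly merge the two smallest:
al(6) + be(17) → 23
th(21) + 23 → 44
ka(24) + et(31) → 55
ep(33) + io(36) → 69
44 + 55 → 99
69 + ze(86) → 155
99 + 155 → 254
ze's leaf is at depth 2, giving a 2-bit codeword.

2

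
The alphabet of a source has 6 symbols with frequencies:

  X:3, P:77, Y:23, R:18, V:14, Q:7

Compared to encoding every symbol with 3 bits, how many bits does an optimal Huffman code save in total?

144

Fixed-length: 3 bits × 142 symbols = 426 bits.
Huffman merges:
X(3) + Q(7) → 10
10 + V(14) → 24
R(18) + Y(23) → 41
24 + 41 → 65
65 + P(77) → 142
Huffman total = 10 + 24 + 41 + 65 + 142 = 282 bits.
Saving = 426 − 282 = 144 bits.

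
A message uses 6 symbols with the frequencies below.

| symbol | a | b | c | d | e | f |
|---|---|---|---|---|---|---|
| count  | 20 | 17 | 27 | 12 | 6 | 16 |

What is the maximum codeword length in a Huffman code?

3

Merge the two lowest-weight nodes at each step:
e(6) + d(12) → 18
f(16) + b(17) → 33
18 + a(20) → 38
c(27) + 33 → 60
38 + 60 → 98
The first pair merged (e, d) ends up deepest, at depth 3.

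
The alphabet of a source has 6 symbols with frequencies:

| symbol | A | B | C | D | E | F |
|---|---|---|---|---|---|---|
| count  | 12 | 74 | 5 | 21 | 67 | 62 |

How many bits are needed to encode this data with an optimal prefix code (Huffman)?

537

Merge the two smallest weights repeatedly:
C(5) + A(12) → 17
17 + D(21) → 38
38 + F(62) → 100
E(67) + B(74) → 141
100 + 141 → 241
Total encoded bits = sum of merged weights = 17 + 38 + 100 + 141 + 241 = 537.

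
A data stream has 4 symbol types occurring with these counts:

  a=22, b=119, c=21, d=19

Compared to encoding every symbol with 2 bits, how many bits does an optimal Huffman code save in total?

Fixed-length: 2 bits × 181 symbols = 362 bits.
Huffman merges:
combine d(19), c(21) → 40
combine a(22), 40 → 62
combine 62, b(119) → 181
Huffman total = 40 + 62 + 181 = 283 bits.
Saving = 362 − 283 = 79 bits.

79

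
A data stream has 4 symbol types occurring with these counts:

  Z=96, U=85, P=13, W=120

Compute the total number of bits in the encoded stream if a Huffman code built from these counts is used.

Greedily combine the two least-frequent nodes:
P(13) + U(85) → 98
Z(96) + 98 → 194
W(120) + 194 → 314
Total encoded bits = sum of merged weights = 98 + 194 + 314 = 606.

606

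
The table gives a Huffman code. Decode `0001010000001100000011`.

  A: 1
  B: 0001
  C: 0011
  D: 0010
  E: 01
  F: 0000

BEFCFC

Read left to right; each codeword is recognised as soon as it completes (prefix code):
  0001→B | 01→E | 0000→F | 0011→C | 0000→F | 0011→C
Decoded message: BEFCFC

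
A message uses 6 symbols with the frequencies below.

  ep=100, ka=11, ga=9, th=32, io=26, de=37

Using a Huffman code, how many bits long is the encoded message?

Merge the two smallest weights repeatedly:
ga(9) + ka(11) → 20
20 + io(26) → 46
th(32) + de(37) → 69
46 + 69 → 115
ep(100) + 115 → 215
Each symbol's bit-cost is frequency × depth; summing gives 465 bits (equivalently 20 + 46 + 69 + 115 + 215).

465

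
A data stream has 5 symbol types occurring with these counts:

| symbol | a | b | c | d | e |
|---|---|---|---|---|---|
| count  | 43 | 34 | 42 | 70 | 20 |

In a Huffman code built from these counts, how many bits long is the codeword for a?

Repeatedly merge the two smallest:
combine e(20), b(34) → 54
combine c(42), a(43) → 85
combine 54, d(70) → 124
combine 85, 124 → 209
a's leaf is at depth 2, giving a 2-bit codeword.

2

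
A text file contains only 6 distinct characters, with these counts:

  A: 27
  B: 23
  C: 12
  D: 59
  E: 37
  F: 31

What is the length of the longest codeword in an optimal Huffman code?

3

Merge the two lowest-weight nodes at each step:
combine C(12), B(23) → 35
combine A(27), F(31) → 58
combine 35, E(37) → 72
combine 58, D(59) → 117
combine 72, 117 → 189
Maximum depth reached is 3.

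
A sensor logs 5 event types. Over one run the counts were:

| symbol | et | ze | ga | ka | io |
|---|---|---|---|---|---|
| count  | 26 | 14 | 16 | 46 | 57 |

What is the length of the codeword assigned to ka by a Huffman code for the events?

Build the tree from the bottom:
combine ze(14), ga(16) → 30
combine et(26), 30 → 56
combine ka(46), 56 → 102
combine io(57), 102 → 159
The subtree containing ka is merged 2 times, so code length = 2.

2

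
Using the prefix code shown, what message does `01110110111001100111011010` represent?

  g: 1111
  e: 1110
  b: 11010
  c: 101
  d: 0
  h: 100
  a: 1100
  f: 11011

defhaeb

Read left to right; each codeword is recognised as soon as it completes (prefix code):
  0→d | 1110→e | 11011→f | 100→h | 1100→a | 1110→e | 11010→b
Decoded message: defhaeb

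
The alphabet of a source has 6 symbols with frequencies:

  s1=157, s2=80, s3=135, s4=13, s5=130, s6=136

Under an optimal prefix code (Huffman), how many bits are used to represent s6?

Build the tree from the bottom:
combine s4(13), s2(80) → 93
combine 93, s5(130) → 223
combine s3(135), s6(136) → 271
combine s1(157), 223 → 380
combine 271, 380 → 651
s6's leaf is at depth 2, giving a 2-bit codeword.

2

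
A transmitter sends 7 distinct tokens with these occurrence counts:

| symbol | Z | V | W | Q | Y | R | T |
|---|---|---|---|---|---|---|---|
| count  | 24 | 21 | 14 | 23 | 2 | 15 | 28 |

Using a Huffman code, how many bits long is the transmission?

345

Build the Huffman tree bottom-up:
combine Y(2), W(14) → 16
combine R(15), 16 → 31
combine V(21), Q(23) → 44
combine Z(24), T(28) → 52
combine 31, 44 → 75
combine 52, 75 → 127
Each symbol's bit-cost is frequency × depth; summing gives 345 bits (equivalently 16 + 31 + 44 + 52 + 75 + 127).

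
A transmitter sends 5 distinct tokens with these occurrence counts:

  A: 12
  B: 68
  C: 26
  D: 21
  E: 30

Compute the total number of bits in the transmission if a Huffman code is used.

Merge the two smallest weights repeatedly:
A(12) + D(21) → 33
C(26) + E(30) → 56
33 + 56 → 89
B(68) + 89 → 157
Total encoded bits = sum of merged weights = 33 + 56 + 89 + 157 = 335.

335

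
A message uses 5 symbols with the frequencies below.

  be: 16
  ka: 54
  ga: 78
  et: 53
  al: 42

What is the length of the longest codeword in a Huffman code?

3

Merge the two lowest-weight nodes at each step:
merge be(16) and al(42): 58
merge et(53) and ka(54): 107
merge 58 and ga(78): 136
merge 107 and 136: 243
The first pair merged (be, al) ends up deepest, at depth 3.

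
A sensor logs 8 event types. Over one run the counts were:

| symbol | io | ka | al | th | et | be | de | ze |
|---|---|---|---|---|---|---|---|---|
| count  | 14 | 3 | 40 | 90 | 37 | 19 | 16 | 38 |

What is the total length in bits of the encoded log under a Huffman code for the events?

691

Greedily combine the two least-frequent nodes:
ka(3) + io(14) → 17
de(16) + 17 → 33
be(19) + 33 → 52
et(37) + ze(38) → 75
al(40) + 52 → 92
75 + th(90) → 165
92 + 165 → 257
Total encoded bits = sum of merged weights = 17 + 33 + 52 + 75 + 92 + 165 + 257 = 691.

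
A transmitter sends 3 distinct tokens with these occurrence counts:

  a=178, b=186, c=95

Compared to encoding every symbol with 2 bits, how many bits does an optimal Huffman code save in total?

186

Fixed-length: 2 bits × 459 symbols = 918 bits.
Huffman merges:
combine c(95), a(178) → 273
combine b(186), 273 → 459
Huffman total = 273 + 459 = 732 bits.
Saving = 918 − 732 = 186 bits.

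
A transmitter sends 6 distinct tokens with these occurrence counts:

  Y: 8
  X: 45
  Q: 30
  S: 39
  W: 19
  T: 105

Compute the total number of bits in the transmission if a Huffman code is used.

Merge the two smallest weights repeatedly:
Y(8) + W(19) → 27
27 + Q(30) → 57
S(39) + X(45) → 84
57 + 84 → 141
T(105) + 141 → 246
Each symbol's bit-cost is frequency × depth; summing gives 555 bits (equivalently 27 + 57 + 84 + 141 + 246).

555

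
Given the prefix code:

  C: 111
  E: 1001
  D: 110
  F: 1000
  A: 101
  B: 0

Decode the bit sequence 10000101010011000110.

FBABEFD

Read left to right; each codeword is recognised as soon as it completes (prefix code):
  1000→F | 0→B | 101→A | 0→B | 1001→E | 1000→F | 110→D
Decoded message: FBABEFD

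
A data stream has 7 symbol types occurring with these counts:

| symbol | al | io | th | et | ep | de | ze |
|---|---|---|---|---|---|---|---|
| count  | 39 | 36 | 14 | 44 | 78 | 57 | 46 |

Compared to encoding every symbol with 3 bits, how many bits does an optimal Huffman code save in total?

85

Fixed-length: 3 bits × 314 symbols = 942 bits.
Huffman merges:
th(14) + io(36) → 50
al(39) + et(44) → 83
ze(46) + 50 → 96
de(57) + ep(78) → 135
83 + 96 → 179
135 + 179 → 314
Huffman total = 50 + 83 + 96 + 135 + 179 + 314 = 857 bits.
Saving = 942 − 857 = 85 bits.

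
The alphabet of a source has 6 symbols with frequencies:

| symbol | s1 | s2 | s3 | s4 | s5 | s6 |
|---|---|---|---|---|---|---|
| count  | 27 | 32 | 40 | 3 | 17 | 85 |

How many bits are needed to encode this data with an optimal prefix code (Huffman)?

Merge the two smallest weights repeatedly:
combine s4(3), s5(17) → 20
combine 20, s1(27) → 47
combine s2(32), s3(40) → 72
combine 47, 72 → 119
combine s6(85), 119 → 204
Each symbol's bit-cost is frequency × depth; summing gives 462 bits (equivalently 20 + 47 + 72 + 119 + 204).

462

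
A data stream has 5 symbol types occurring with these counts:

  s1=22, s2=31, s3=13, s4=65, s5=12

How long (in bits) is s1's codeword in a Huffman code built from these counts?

Repeatedly merge the two smallest:
merge s5(12) and s3(13): 25
merge s1(22) and 25: 47
merge s2(31) and 47: 78
merge s4(65) and 78: 143
s1's leaf is at depth 3, giving a 3-bit codeword.

3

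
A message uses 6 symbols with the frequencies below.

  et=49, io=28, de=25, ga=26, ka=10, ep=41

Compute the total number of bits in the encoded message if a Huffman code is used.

447

Greedily combine the two least-frequent nodes:
combine ka(10), de(25) → 35
combine ga(26), io(28) → 54
combine 35, ep(41) → 76
combine et(49), 54 → 103
combine 76, 103 → 179
Each symbol's bit-cost is frequency × depth; summing gives 447 bits (equivalently 35 + 54 + 76 + 103 + 179).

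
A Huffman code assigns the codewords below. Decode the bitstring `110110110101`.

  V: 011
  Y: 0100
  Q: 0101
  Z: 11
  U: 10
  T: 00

Read left to right; each codeword is recognised as soon as it completes (prefix code):
  11→Z | 011→V | 011→V | 0101→Q
Decoded message: ZVVQ

ZVVQ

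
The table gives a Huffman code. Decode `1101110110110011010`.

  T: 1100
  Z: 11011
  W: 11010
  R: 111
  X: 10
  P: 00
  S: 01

ZXZPW

Read left to right; each codeword is recognised as soon as it completes (prefix code):
  11011→Z | 10→X | 11011→Z | 00→P | 11010→W
Decoded message: ZXZPW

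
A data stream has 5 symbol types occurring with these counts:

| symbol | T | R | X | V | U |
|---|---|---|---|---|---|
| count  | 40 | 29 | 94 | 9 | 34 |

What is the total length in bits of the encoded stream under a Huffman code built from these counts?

Greedily combine the two least-frequent nodes:
merge V(9) and R(29): 38
merge U(34) and 38: 72
merge T(40) and 72: 112
merge X(94) and 112: 206
The encoded length is the sum of every internal node's weight: 38 + 72 + 112 + 206 = 428 bits.

428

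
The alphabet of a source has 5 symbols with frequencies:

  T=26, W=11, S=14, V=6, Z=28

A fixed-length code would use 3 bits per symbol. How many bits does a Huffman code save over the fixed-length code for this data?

68

Fixed-length: 3 bits × 85 symbols = 255 bits.
Huffman merges:
merge V(6) and W(11): 17
merge S(14) and 17: 31
merge T(26) and Z(28): 54
merge 31 and 54: 85
Huffman total = 17 + 31 + 54 + 85 = 187 bits.
Saving = 255 − 187 = 68 bits.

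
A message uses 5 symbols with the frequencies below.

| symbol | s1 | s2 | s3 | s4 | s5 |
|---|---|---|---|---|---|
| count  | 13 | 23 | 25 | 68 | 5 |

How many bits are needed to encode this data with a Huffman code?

Greedily combine the two least-frequent nodes:
s5(5) + s1(13) → 18
18 + s2(23) → 41
s3(25) + 41 → 66
66 + s4(68) → 134
The encoded length is the sum of every internal node's weight: 18 + 41 + 66 + 134 = 259 bits.

259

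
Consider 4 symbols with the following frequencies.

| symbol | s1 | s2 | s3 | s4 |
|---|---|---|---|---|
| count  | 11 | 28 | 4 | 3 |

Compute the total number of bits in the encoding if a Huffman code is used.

Merge the two smallest weights repeatedly:
merge s4(3) and s3(4): 7
merge 7 and s1(11): 18
merge 18 and s2(28): 46
Each symbol's bit-cost is frequency × depth; summing gives 71 bits (equivalently 7 + 18 + 46).

71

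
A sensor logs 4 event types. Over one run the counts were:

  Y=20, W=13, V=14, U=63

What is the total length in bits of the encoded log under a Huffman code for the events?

184

Greedily combine the two least-frequent nodes:
combine W(13), V(14) → 27
combine Y(20), 27 → 47
combine 47, U(63) → 110
Each symbol's bit-cost is frequency × depth; summing gives 184 bits (equivalently 27 + 47 + 110).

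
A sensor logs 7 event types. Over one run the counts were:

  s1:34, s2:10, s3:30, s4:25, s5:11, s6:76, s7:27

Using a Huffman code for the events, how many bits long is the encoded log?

Merge the two smallest weights repeatedly:
merge s2(10) and s5(11): 21
merge 21 and s4(25): 46
merge s7(27) and s3(30): 57
merge s1(34) and 46: 80
merge 57 and s6(76): 133
merge 80 and 133: 213
Total encoded bits = sum of merged weights = 21 + 46 + 57 + 80 + 133 + 213 = 550.

550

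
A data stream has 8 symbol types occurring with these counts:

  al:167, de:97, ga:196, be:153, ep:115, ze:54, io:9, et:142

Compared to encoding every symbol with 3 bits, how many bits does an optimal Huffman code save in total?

140

Fixed-length: 3 bits × 933 symbols = 2799 bits.
Huffman merges:
combine io(9), ze(54) → 63
combine 63, de(97) → 160
combine ep(115), et(142) → 257
combine be(153), 160 → 313
combine al(167), ga(196) → 363
combine 257, 313 → 570
combine 363, 570 → 933
Huffman total = 63 + 160 + 257 + 313 + 363 + 570 + 933 = 2659 bits.
Saving = 2799 − 2659 = 140 bits.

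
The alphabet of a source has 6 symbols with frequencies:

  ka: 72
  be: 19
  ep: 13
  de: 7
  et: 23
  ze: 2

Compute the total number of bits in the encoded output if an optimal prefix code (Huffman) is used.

Build the Huffman tree bottom-up:
merge ze(2) and de(7): 9
merge 9 and ep(13): 22
merge be(19) and 22: 41
merge et(23) and 41: 64
merge 64 and ka(72): 136
The encoded length is the sum of every internal node's weight: 9 + 22 + 41 + 64 + 136 = 272 bits.

272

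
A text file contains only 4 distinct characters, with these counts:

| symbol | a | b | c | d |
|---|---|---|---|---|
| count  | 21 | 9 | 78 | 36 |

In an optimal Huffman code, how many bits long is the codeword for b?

Build the tree from the bottom:
combine b(9), a(21) → 30
combine 30, d(36) → 66
combine 66, c(78) → 144
The subtree containing b is merged 3 times, so code length = 3.

3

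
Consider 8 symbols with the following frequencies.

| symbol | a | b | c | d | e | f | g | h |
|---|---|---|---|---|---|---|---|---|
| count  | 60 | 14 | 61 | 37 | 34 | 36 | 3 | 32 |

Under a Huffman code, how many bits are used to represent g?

Huffman merges, smallest pair first:
merge g(3) and b(14): 17
merge 17 and h(32): 49
merge e(34) and f(36): 70
merge d(37) and 49: 86
merge a(60) and c(61): 121
merge 70 and 86: 156
merge 121 and 156: 277
g's leaf is at depth 5, giving a 5-bit codeword.

5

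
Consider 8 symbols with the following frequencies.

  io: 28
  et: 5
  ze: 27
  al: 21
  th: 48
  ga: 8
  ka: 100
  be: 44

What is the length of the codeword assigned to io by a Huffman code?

3

Repeatedly merge the two smallest:
merge et(5) and ga(8): 13
merge 13 and al(21): 34
merge ze(27) and io(28): 55
merge 34 and be(44): 78
merge th(48) and 55: 103
merge 78 and ka(100): 178
merge 103 and 178: 281
io sits 3 levels below the root, so its codeword is 3 bits.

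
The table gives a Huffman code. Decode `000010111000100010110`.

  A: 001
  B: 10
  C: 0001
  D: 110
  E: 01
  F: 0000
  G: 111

Read left to right; each codeword is recognised as soon as it completes (prefix code):
  0000→F | 10→B | 111→G | 0001→C | 0001→C | 01→E | 10→B
Decoded message: FBGCCEB

FBGCCEB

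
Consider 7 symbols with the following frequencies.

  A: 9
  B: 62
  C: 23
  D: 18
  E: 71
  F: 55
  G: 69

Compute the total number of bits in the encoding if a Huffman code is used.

796

Build the Huffman tree bottom-up:
A(9) + D(18) → 27
C(23) + 27 → 50
50 + F(55) → 105
B(62) + G(69) → 131
E(71) + 105 → 176
131 + 176 → 307
The encoded length is the sum of every internal node's weight: 27 + 50 + 105 + 131 + 176 + 307 = 796 bits.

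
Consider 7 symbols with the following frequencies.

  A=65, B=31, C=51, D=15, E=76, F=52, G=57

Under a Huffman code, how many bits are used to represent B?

Build the tree from the bottom:
D(15) + B(31) → 46
46 + C(51) → 97
F(52) + G(57) → 109
A(65) + E(76) → 141
97 + 109 → 206
141 + 206 → 347
The subtree containing B is merged 4 times, so code length = 4.

4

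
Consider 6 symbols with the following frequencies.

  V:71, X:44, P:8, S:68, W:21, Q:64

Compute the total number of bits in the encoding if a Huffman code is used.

Build the Huffman tree bottom-up:
combine P(8), W(21) → 29
combine 29, X(44) → 73
combine Q(64), S(68) → 132
combine V(71), 73 → 144
combine 132, 144 → 276
Total encoded bits = sum of merged weights = 29 + 73 + 132 + 144 + 276 = 654.

654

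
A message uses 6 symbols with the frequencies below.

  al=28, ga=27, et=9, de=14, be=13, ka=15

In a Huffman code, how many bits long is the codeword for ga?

2

Build the tree from the bottom:
merge et(9) and be(13): 22
merge de(14) and ka(15): 29
merge 22 and ga(27): 49
merge al(28) and 29: 57
merge 49 and 57: 106
ga sits 2 levels below the root, so its codeword is 2 bits.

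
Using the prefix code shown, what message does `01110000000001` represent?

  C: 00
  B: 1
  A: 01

ABBCCCCA

Read left to right; each codeword is recognised as soon as it completes (prefix code):
  01→A | 1→B | 1→B | 00→C | 00→C | 00→C | 00→C | 01→A
Decoded message: ABBCCCCA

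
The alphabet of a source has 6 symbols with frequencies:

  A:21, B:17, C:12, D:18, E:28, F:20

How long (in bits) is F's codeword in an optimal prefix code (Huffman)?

3

Build the tree from the bottom:
combine C(12), B(17) → 29
combine D(18), F(20) → 38
combine A(21), E(28) → 49
combine 29, 38 → 67
combine 49, 67 → 116
The subtree containing F is merged 3 times, so code length = 3.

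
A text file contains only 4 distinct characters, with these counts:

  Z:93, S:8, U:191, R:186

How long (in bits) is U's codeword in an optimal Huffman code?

1

Build the tree from the bottom:
merge S(8) and Z(93): 101
merge 101 and R(186): 287
merge U(191) and 287: 478
U is merged only at the final step, so code length = 1.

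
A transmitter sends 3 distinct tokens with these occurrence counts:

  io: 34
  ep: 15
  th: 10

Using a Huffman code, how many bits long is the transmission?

84

Merge the two smallest weights repeatedly:
th(10) + ep(15) → 25
25 + io(34) → 59
The encoded length is the sum of every internal node's weight: 25 + 59 = 84 bits.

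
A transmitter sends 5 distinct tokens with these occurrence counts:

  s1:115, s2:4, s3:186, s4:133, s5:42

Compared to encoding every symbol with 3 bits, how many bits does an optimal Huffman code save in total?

Fixed-length: 3 bits × 480 symbols = 1440 bits.
Huffman merges:
s2(4) + s5(42) → 46
46 + s1(115) → 161
s4(133) + 161 → 294
s3(186) + 294 → 480
Huffman total = 46 + 161 + 294 + 480 = 981 bits.
Saving = 1440 − 981 = 459 bits.

459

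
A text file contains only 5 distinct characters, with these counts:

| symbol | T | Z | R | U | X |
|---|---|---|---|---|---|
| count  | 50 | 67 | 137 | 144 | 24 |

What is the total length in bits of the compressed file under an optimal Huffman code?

915

Build the Huffman tree bottom-up:
combine X(24), T(50) → 74
combine Z(67), 74 → 141
combine R(137), 141 → 278
combine U(144), 278 → 422
The encoded length is the sum of every internal node's weight: 74 + 141 + 278 + 422 = 915 bits.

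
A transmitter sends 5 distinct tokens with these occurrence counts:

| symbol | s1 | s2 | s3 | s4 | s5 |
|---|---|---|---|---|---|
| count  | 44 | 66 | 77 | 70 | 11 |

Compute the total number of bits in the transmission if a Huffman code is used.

Build the Huffman tree bottom-up:
s5(11) + s1(44) → 55
55 + s2(66) → 121
s4(70) + s3(77) → 147
121 + 147 → 268
Each symbol's bit-cost is frequency × depth; summing gives 591 bits (equivalently 55 + 121 + 147 + 268).

591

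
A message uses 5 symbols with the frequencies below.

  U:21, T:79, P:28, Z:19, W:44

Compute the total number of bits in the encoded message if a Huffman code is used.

411

Build the Huffman tree bottom-up:
Z(19) + U(21) → 40
P(28) + 40 → 68
W(44) + 68 → 112
T(79) + 112 → 191
Each symbol's bit-cost is frequency × depth; summing gives 411 bits (equivalently 40 + 68 + 112 + 191).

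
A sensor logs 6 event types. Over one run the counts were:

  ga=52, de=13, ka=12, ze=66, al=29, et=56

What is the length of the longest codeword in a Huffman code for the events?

Merge the two lowest-weight nodes at each step:
combine ka(12), de(13) → 25
combine 25, al(29) → 54
combine ga(52), 54 → 106
combine et(56), ze(66) → 122
combine 106, 122 → 228
Maximum depth reached is 4.

4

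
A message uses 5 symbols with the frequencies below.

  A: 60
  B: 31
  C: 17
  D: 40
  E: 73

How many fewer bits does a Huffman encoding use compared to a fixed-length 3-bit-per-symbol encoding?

Fixed-length: 3 bits × 221 symbols = 663 bits.
Huffman merges:
C(17) + B(31) → 48
D(40) + 48 → 88
A(60) + E(73) → 133
88 + 133 → 221
Huffman total = 48 + 88 + 133 + 221 = 490 bits.
Saving = 663 − 490 = 173 bits.

173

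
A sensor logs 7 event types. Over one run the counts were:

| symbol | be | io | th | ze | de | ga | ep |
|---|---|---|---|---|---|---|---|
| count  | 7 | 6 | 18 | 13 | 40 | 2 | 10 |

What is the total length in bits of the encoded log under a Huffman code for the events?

231

Build the Huffman tree bottom-up:
merge ga(2) and io(6): 8
merge be(7) and 8: 15
merge ep(10) and ze(13): 23
merge 15 and th(18): 33
merge 23 and 33: 56
merge de(40) and 56: 96
Each symbol's bit-cost is frequency × depth; summing gives 231 bits (equivalently 8 + 15 + 23 + 33 + 56 + 96).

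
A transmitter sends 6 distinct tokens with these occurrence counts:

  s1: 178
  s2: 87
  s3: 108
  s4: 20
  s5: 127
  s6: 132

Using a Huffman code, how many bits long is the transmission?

Greedily combine the two least-frequent nodes:
combine s4(20), s2(87) → 107
combine 107, s3(108) → 215
combine s5(127), s6(132) → 259
combine s1(178), 215 → 393
combine 259, 393 → 652
Each symbol's bit-cost is frequency × depth; summing gives 1626 bits (equivalently 107 + 215 + 259 + 393 + 652).

1626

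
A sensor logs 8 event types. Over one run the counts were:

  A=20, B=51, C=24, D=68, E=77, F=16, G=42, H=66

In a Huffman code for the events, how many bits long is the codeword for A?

5

Build the tree from the bottom:
combine F(16), A(20) → 36
combine C(24), 36 → 60
combine G(42), B(51) → 93
combine 60, H(66) → 126
combine D(68), E(77) → 145
combine 93, 126 → 219
combine 145, 219 → 364
A sits 5 levels below the root, so its codeword is 5 bits.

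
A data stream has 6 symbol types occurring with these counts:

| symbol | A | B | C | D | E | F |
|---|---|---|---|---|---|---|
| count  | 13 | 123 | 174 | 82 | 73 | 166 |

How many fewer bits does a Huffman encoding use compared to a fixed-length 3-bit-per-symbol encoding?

Fixed-length: 3 bits × 631 symbols = 1893 bits.
Huffman merges:
A(13) + E(73) → 86
D(82) + 86 → 168
B(123) + F(166) → 289
168 + C(174) → 342
289 + 342 → 631
Huffman total = 86 + 168 + 289 + 342 + 631 = 1516 bits.
Saving = 1893 − 1516 = 377 bits.

377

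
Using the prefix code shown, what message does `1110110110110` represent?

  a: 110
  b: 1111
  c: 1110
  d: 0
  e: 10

Read left to right; each codeword is recognised as soon as it completes (prefix code):
  1110→c | 110→a | 110→a | 110→a
Decoded message: caaa

caaa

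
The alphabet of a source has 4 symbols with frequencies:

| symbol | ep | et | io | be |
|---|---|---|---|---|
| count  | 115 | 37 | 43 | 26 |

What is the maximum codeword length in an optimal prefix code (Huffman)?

Merge the two lowest-weight nodes at each step:
be(26) + et(37) → 63
io(43) + 63 → 106
106 + ep(115) → 221
The rarest symbols sit at the bottom; the longest codeword is 3 bits.

3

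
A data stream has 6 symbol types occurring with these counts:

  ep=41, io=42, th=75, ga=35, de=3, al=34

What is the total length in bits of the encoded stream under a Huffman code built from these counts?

569

Build the Huffman tree bottom-up:
de(3) + al(34) → 37
ga(35) + 37 → 72
ep(41) + io(42) → 83
72 + th(75) → 147
83 + 147 → 230
The encoded length is the sum of every internal node's weight: 37 + 72 + 83 + 147 + 230 = 569 bits.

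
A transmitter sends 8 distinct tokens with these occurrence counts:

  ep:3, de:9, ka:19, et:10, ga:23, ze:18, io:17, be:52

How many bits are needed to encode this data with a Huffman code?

412

Build the Huffman tree bottom-up:
merge ep(3) and de(9): 12
merge et(10) and 12: 22
merge io(17) and ze(18): 35
merge ka(19) and 22: 41
merge ga(23) and 35: 58
merge 41 and be(52): 93
merge 58 and 93: 151
The encoded length is the sum of every internal node's weight: 12 + 22 + 35 + 41 + 58 + 93 + 151 = 412 bits.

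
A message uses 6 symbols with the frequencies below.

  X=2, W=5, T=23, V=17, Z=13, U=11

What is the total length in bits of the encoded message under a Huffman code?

167

Greedily combine the two least-frequent nodes:
combine X(2), W(5) → 7
combine 7, U(11) → 18
combine Z(13), V(17) → 30
combine 18, T(23) → 41
combine 30, 41 → 71
The encoded length is the sum of every internal node's weight: 7 + 18 + 30 + 41 + 71 = 167 bits.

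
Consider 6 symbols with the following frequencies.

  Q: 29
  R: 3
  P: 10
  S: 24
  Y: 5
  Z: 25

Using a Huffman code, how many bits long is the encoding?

218

Merge the two smallest weights repeatedly:
R(3) + Y(5) → 8
8 + P(10) → 18
18 + S(24) → 42
Z(25) + Q(29) → 54
42 + 54 → 96
The encoded length is the sum of every internal node's weight: 8 + 18 + 42 + 54 + 96 = 218 bits.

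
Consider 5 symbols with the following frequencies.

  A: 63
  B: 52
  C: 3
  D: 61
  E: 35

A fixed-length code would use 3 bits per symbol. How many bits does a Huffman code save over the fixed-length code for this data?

Fixed-length: 3 bits × 214 symbols = 642 bits.
Huffman merges:
merge C(3) and E(35): 38
merge 38 and B(52): 90
merge D(61) and A(63): 124
merge 90 and 124: 214
Huffman total = 38 + 90 + 124 + 214 = 466 bits.
Saving = 642 − 466 = 176 bits.

176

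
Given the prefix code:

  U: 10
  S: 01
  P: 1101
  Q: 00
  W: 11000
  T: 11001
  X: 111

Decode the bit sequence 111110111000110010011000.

Read left to right; each codeword is recognised as soon as it completes (prefix code):
  111→X | 1101→P | 11000→W | 11001→T | 00→Q | 11000→W
Decoded message: XPWTQW

XPWTQW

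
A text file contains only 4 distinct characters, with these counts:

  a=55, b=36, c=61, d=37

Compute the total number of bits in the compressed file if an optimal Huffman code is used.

378

Build the Huffman tree bottom-up:
combine b(36), d(37) → 73
combine a(55), c(61) → 116
combine 73, 116 → 189
Each symbol's bit-cost is frequency × depth; summing gives 378 bits (equivalently 73 + 116 + 189).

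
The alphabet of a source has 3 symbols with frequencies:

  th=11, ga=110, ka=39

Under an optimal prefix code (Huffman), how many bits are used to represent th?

2

Huffman merges, smallest pair first:
th(11) + ka(39) → 50
50 + ga(110) → 160
th sits 2 levels below the root, so its codeword is 2 bits.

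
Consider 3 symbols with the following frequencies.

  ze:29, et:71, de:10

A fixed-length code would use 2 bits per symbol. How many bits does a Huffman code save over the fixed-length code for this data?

71

Fixed-length: 2 bits × 110 symbols = 220 bits.
Huffman merges:
merge de(10) and ze(29): 39
merge 39 and et(71): 110
Huffman total = 39 + 110 = 149 bits.
Saving = 220 − 149 = 71 bits.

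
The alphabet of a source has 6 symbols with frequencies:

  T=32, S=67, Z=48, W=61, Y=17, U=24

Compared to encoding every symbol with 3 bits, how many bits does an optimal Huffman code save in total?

135

Fixed-length: 3 bits × 249 symbols = 747 bits.
Huffman merges:
Y(17) + U(24) → 41
T(32) + 41 → 73
Z(48) + W(61) → 109
S(67) + 73 → 140
109 + 140 → 249
Huffman total = 41 + 73 + 109 + 140 + 249 = 612 bits.
Saving = 747 − 612 = 135 bits.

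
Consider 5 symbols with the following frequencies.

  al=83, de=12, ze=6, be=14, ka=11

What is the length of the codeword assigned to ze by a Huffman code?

Build the tree from the bottom:
merge ze(6) and ka(11): 17
merge de(12) and be(14): 26
merge 17 and 26: 43
merge 43 and al(83): 126
The subtree containing ze is merged 3 times, so code length = 3.

3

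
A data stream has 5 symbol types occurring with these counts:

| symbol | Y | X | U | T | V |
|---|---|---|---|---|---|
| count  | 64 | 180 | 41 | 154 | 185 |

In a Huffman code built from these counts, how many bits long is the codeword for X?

2

Build the tree from the bottom:
merge U(41) and Y(64): 105
merge 105 and T(154): 259
merge X(180) and V(185): 365
merge 259 and 365: 624
X's leaf is at depth 2, giving a 2-bit codeword.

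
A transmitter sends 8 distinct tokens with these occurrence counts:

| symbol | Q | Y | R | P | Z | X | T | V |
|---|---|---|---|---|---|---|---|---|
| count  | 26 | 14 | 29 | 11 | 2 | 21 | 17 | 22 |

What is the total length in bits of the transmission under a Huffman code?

410

Merge the two smallest weights repeatedly:
Z(2) + P(11) → 13
13 + Y(14) → 27
T(17) + X(21) → 38
V(22) + Q(26) → 48
27 + R(29) → 56
38 + 48 → 86
56 + 86 → 142
Each symbol's bit-cost is frequency × depth; summing gives 410 bits (equivalently 13 + 27 + 38 + 48 + 56 + 86 + 142).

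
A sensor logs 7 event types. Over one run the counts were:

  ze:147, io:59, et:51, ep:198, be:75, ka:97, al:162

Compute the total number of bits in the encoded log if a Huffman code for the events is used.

Build the Huffman tree bottom-up:
et(51) + io(59) → 110
be(75) + ka(97) → 172
110 + ze(147) → 257
al(162) + 172 → 334
ep(198) + 257 → 455
334 + 455 → 789
Total encoded bits = sum of merged weights = 110 + 172 + 257 + 334 + 455 + 789 = 2117.

2117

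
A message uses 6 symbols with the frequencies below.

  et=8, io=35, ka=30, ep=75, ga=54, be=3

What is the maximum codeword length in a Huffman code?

4

Merge the two lowest-weight nodes at each step:
be(3) + et(8) → 11
11 + ka(30) → 41
io(35) + 41 → 76
ga(54) + ep(75) → 129
76 + 129 → 205
Maximum depth reached is 4.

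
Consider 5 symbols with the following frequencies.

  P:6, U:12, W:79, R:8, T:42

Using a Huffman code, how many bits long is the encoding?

Merge the two smallest weights repeatedly:
combine P(6), R(8) → 14
combine U(12), 14 → 26
combine 26, T(42) → 68
combine 68, W(79) → 147
Total encoded bits = sum of merged weights = 14 + 26 + 68 + 147 = 255.

255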